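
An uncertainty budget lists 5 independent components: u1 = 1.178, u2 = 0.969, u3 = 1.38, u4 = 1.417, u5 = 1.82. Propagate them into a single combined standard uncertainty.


uc = sqrt(1.178^2 + 0.969^2 + 1.38^2 + 1.417^2 + 1.82^2)
uc = sqrt(9.551334)
uc = 3.0905

3.0905


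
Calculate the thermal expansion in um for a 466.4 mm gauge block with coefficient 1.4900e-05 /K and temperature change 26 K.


dL = L * alpha * dT
= 466.4 * 1.4900e-05 * 26
= 0.1806834 mm
dL_um = 0.1806834 * 1000 = 180.6834 um

180.6834


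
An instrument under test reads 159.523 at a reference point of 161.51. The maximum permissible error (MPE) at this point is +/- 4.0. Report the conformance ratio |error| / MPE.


e = indication - reference = 159.523 - 161.51 = -1.9870
|e| = 1.9870
ratio = |e| / MPE = 1.9870 / 4.0
ratio = 0.4968

0.4968


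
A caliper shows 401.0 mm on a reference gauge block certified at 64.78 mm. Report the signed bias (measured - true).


Systematic error = measured - true
= 401.0 - 64.78
= 336.2200

336.2200


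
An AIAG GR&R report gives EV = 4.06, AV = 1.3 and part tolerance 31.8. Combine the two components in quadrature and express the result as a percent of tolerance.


GRR = sqrt(EV^2 + AV^2) = sqrt(4.06^2 + 1.3^2) = 4.2630506
%GRR = GRR / tol * 100 = 4.2630506 / 31.8 * 100
%GRR = 13.4058

13.4058


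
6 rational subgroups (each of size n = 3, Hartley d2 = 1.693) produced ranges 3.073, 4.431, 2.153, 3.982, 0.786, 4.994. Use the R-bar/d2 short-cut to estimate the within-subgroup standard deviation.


R_bar = (3.073 + 4.431 + 2.153 + 3.982 + 0.786 + 4.994) / 6
R_bar = 19.419 / 6 = 3.2365
sigma_hat = R_bar / d2 = 3.2365 / 1.693 = 1.9117

1.9117


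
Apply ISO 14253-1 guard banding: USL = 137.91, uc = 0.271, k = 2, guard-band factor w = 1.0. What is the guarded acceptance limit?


U = k * uc = 2 * 0.271 = 0.542
guard band g = w * U = 1.0 * 0.542 = 0.542
AL = USL - g = 137.91 - 0.542
AL = 137.3680

137.3680


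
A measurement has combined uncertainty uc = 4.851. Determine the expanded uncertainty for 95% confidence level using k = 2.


U = k * uc
U = 2 * 4.851
U = 9.7020

9.7020


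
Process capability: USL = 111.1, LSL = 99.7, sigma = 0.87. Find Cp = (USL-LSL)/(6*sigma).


Cp = (USL - LSL) / (6 * sigma)
= (111.1 - 99.7) / (6 * 0.87)
= 11.4000 / 5.2200
= 2.1839

2.1839


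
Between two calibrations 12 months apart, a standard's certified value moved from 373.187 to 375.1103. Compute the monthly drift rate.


rate = (v2 - v1) / months
= (375.1103 - 373.187) / 12
= 1.9233 / 12
= 0.1603

0.1603


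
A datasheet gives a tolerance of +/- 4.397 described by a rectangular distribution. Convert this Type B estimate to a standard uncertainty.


u_B = half_width / sqrt(3)
u_B = 4.397 / 1.7320508
u_B = 2.5386

2.5386


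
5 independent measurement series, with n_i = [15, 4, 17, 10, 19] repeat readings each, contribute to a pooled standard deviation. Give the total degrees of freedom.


nu = sum_i (n_i - 1)
nu = ((15 - 1) + (4 - 1) + (17 - 1) + (10 - 1) + (19 - 1))
nu = 14 + 3 + 16 + 9 + 18
nu = 60

60


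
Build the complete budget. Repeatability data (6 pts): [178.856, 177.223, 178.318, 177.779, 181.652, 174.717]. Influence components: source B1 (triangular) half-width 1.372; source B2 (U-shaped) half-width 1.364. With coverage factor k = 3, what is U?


mean = (178.856 + 177.223 + 178.318 + 177.779 + 181.652 + 174.717) / 6 = 178.0908333
s = sqrt(sum((x - mean)^2)/(n-1)) = 2.2606246
u_A = s / sqrt(n) = 2.2606246 / sqrt(6) = 0.92289613
u_B1 = 1.372 / sqrt(6) = 0.56011665
u_B2 = 1.364 / sqrt(2) = 0.96449365
uc = sqrt(0.92289613^2 + 0.56011665^2 + 0.96449365^2) = 1.4476588
U = k * uc = 3 * 1.4476588
U = 4.3430

4.3430


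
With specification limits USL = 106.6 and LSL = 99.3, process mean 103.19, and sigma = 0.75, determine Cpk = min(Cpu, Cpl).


Cpu = (USL - mean) / (3*sigma) = (106.6 - 103.19) / (3*0.75) = 1.5156
Cpl = (mean - LSL) / (3*sigma) = (103.19 - 99.3) / (3*0.75) = 1.7289
Cpk = min(Cpu, Cpl) = 1.5156

1.5156


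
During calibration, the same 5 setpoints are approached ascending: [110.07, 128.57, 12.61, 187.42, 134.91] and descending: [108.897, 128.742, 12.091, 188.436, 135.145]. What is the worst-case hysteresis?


|110.07 - 108.897| = 1.1730
|128.57 - 128.742| = 0.1720
|12.61 - 12.091| = 0.5190
|187.42 - 188.436| = 1.0160
|134.91 - 135.145| = 0.2350
hysteresis = max(diffs) = 1.1730

1.1730


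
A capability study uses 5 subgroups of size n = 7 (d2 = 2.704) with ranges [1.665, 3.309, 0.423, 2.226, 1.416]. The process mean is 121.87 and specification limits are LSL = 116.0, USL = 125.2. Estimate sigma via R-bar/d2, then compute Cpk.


R_bar = (1.665 + 3.309 + 0.423 + 2.226 + 1.416) / 5 = 1.8078
sigma = R_bar / d2 = 1.8078 / 2.704 = 0.66856509
Cp = (USL - LSL)/(6*sigma) = (125.2 - 116.0)/(6*0.66856509) = 2.2935
Cpu = (125.2 - 121.87)/(3*0.66856509) = 1.6603
Cpl = (121.87 - 116.0)/(3*0.66856509) = 2.9267
Cpk = min(Cpu, Cpl) = 1.6603

1.6603


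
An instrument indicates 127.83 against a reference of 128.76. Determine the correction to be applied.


Correction = standard - reading
= 128.76 - 127.83
= 0.9300

0.9300


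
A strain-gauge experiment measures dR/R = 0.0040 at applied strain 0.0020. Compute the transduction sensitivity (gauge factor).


GF = (dR/R) / epsilon
= 0.0040 / 0.0020
= 2.0000

2.0000


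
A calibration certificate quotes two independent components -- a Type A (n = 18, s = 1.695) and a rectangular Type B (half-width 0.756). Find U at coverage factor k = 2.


u_A = s / sqrt(n) = 1.695 / sqrt(18) = 0.39951533
u_B = half_width / sqrt(3) = 0.756 / sqrt(3) = 0.4364768
uc = sqrt(u_A^2 + u_B^2) = sqrt(0.39951533^2 + 0.4364768^2) = 0.59171319
U = k * uc = 2 * 0.59171319
U = 1.1834

1.1834


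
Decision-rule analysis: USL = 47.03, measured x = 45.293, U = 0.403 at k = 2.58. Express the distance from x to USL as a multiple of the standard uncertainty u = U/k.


u = U / k = 0.403 / 2.58 = 0.15620155
margin = |USL - x| = |47.03 - 45.293| = 1.737
z = margin / u = 1.737 / 0.15620155
z = 11.1202

11.1202


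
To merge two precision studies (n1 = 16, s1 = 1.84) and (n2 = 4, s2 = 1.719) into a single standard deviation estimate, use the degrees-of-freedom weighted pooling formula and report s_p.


s_p = sqrt(((n1-1)*s1^2 + (n2-1)*s2^2) / (n1+n2-2))
numerator = (16-1)*1.84^2 + (4-1)*1.719^2 = 50.784 + 8.864883 = 59.648883
denominator = 16 + 4 - 2 = 18
s_p^2 = 59.648883 / 18 = 3.3138268
s_p = sqrt(3.3138268) = 1.8204

1.8204


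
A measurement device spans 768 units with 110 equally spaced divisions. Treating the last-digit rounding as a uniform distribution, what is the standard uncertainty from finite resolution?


resolution = range / divisions
resolution = 768 / 110 = 6.9818182
u_res = resolution / (2*sqrt(3))
u_res = 6.9818182 / 3.4641016
u_res = 2.0155

2.0155


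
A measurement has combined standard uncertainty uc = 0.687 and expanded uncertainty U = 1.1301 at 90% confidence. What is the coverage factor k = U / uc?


k = U / uc
k = 1.1301 / 0.687
k = 1.645

1.645


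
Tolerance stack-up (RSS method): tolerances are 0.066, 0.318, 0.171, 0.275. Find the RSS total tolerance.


RSS = sqrt(0.066^2 + 0.318^2 + 0.171^2 + 0.275^2)
= sqrt(0.210346)
= 0.4586

0.4586


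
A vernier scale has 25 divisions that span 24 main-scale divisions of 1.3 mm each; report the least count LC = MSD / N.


LC = MSD / n_div
= 1.3 / 25
= 0.0520

0.0520


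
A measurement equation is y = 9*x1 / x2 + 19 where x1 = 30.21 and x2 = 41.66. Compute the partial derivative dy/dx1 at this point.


y = 9*x1 / x2 + 19
dy/dx1 = 9/x2
Evaluate at x2 = 41.66: c1 = 9 / 41.66
c1 = 0.2160

0.2160


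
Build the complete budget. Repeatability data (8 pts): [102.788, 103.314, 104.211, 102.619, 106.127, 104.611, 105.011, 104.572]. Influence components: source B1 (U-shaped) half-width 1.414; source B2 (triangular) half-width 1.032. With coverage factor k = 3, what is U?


mean = (102.788 + 103.314 + 104.211 + 102.619 + 106.127 + 104.611 + 105.011 + 104.572) / 8 = 104.156625
s = sqrt(sum((x - mean)^2)/(n-1)) = 1.191741
u_A = s / sqrt(n) = 1.191741 / sqrt(8) = 0.42134407
u_B1 = 1.414 / sqrt(2) = 0.99984899
u_B2 = 1.032 / sqrt(6) = 0.42131224
uc = sqrt(0.42134407^2 + 0.99984899^2 + 0.42131224^2) = 1.1639299
U = k * uc = 3 * 1.1639299
U = 3.4918

3.4918


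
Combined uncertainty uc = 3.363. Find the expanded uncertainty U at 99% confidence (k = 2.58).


U = k * uc
U = 2.58 * 3.363
U = 8.6765

8.6765


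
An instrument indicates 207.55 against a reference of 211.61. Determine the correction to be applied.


Correction = standard - reading
= 211.61 - 207.55
= 4.0600

4.0600


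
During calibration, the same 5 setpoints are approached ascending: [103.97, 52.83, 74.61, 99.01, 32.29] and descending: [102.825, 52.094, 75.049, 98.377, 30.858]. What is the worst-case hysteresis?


|103.97 - 102.825| = 1.1450
|52.83 - 52.094| = 0.7360
|74.61 - 75.049| = 0.4390
|99.01 - 98.377| = 0.6330
|32.29 - 30.858| = 1.4320
hysteresis = max(diffs) = 1.4320

1.4320


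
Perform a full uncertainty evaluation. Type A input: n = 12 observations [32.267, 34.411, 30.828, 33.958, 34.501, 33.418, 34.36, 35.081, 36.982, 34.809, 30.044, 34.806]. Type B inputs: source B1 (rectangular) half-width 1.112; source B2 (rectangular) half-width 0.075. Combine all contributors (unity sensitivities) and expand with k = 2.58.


mean = (32.267 + 34.411 + 30.828 + 33.958 + 34.501 + 33.418 + 34.36 + 35.081 + 36.982 + 34.809 + 30.044 + 34.806) / 12 = 33.78875
s = sqrt(sum((x - mean)^2)/(n-1)) = 1.9172495
u_A = s / sqrt(n) = 1.9172495 / sqrt(12) = 0.55346226
u_B1 = 1.112 / sqrt(3) = 0.6420135
u_B2 = 0.075 / sqrt(3) = 0.04330127
uc = sqrt(0.55346226^2 + 0.6420135^2 + 0.04330127^2) = 0.84875014
U = k * uc = 2.58 * 0.84875014
U = 2.1898

2.1898


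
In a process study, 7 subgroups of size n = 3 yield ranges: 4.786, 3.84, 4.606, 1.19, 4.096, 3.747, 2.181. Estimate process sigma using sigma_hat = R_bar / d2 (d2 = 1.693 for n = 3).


R_bar = (4.786 + 3.84 + 4.606 + 1.19 + 4.096 + 3.747 + 2.181) / 7
R_bar = 24.446 / 7 = 3.4922857
sigma_hat = R_bar / d2 = 3.4922857 / 1.693 = 2.0628

2.0628


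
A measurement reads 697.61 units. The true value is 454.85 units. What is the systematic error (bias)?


Systematic error = measured - true
= 697.61 - 454.85
= 242.7600

242.7600


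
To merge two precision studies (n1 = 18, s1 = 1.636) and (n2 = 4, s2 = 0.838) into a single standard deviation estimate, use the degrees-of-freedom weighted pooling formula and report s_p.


s_p = sqrt(((n1-1)*s1^2 + (n2-1)*s2^2) / (n1+n2-2))
numerator = (18-1)*1.636^2 + (4-1)*0.838^2 = 45.500432 + 2.106732 = 47.607164
denominator = 18 + 4 - 2 = 20
s_p^2 = 47.607164 / 20 = 2.3803582
s_p = sqrt(2.3803582) = 1.5428

1.5428


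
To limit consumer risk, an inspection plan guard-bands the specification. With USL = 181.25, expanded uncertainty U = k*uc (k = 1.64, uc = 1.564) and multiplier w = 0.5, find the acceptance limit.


U = k * uc = 1.64 * 1.564 = 2.56496
guard band g = w * U = 0.5 * 2.56496 = 1.28248
AL = USL - g = 181.25 - 1.28248
AL = 179.9675

179.9675


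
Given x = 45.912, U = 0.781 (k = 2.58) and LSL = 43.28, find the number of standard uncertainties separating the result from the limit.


u = U / k = 0.781 / 2.58 = 0.30271318
margin = |LSL - x| = |43.28 - 45.912| = 2.632
z = margin / u = 2.632 / 0.30271318
z = 8.6947

8.6947


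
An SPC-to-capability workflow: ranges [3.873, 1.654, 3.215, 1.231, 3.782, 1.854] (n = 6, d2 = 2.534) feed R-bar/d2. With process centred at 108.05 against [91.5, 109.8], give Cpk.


R_bar = (3.873 + 1.654 + 3.215 + 1.231 + 3.782 + 1.854) / 6 = 2.6015
sigma = R_bar / d2 = 2.6015 / 2.534 = 1.0266377
Cp = (USL - LSL)/(6*sigma) = (109.8 - 91.5)/(6*1.0266377) = 2.9709
Cpu = (109.8 - 108.05)/(3*1.0266377) = 0.5682
Cpl = (108.05 - 91.5)/(3*1.0266377) = 5.3735
Cpk = min(Cpu, Cpl) = 0.5682

0.5682


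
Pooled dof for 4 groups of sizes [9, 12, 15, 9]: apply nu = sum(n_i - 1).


nu = sum_i (n_i - 1)
nu = ((9 - 1) + (12 - 1) + (15 - 1) + (9 - 1))
nu = 8 + 11 + 14 + 8
nu = 41

41


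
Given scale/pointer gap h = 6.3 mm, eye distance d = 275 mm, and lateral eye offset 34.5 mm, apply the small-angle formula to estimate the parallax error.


error = h * offset / d
= 6.3 * 34.5 / 275
= 0.7904

0.7904


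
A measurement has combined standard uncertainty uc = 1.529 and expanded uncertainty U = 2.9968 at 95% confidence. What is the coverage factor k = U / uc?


k = U / uc
k = 2.9968 / 1.529
k = 1.96

1.96


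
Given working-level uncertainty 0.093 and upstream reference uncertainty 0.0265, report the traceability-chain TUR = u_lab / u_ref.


TUR = u_lab / u_ref
= 0.093 / 0.0265
= 3.5094

3.5094


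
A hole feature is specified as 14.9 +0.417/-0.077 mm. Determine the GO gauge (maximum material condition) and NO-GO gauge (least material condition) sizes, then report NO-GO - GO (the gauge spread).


GO = nominal - lower_tol (smallest hole = maximum material condition)
GO = 14.9 - 0.077 = 14.823
NO-GO = nominal + upper_tol (largest hole = least material condition)
NO-GO = 14.9 + 0.417 = 15.317
spread = NO-GO - GO = 15.317 - 14.823 = 0.4940

0.4940


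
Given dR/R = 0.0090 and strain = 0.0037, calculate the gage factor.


GF = (dR/R) / epsilon
= 0.0090 / 0.0037
= 2.4324

2.4324


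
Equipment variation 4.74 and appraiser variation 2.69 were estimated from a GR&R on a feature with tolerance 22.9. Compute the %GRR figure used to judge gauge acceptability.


GRR = sqrt(EV^2 + AV^2) = sqrt(4.74^2 + 2.69^2) = 5.4501101
%GRR = GRR / tol * 100 = 5.4501101 / 22.9 * 100
%GRR = 23.7996

23.7996


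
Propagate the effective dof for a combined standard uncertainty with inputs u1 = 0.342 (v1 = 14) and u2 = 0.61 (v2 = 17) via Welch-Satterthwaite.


uc = sqrt(u1^2 + u2^2) = sqrt(0.342^2 + 0.61^2) = 0.69933111
v_eff = uc^4 / (u1^4/v1 + u2^4/v2)
= 0.69933111^4 / (0.342^4/14 + 0.61^4/17)
= 0.2391836 / 0.0091217964
v_eff = 26.2211

26.2211


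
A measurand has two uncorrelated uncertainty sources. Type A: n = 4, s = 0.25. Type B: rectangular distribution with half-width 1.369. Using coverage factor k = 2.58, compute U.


u_A = s / sqrt(n) = 0.25 / sqrt(4) = 0.125
u_B = half_width / sqrt(3) = 1.369 / sqrt(3) = 0.79039252
uc = sqrt(u_A^2 + u_B^2) = sqrt(0.125^2 + 0.79039252^2) = 0.80021581
U = k * uc = 2.58 * 0.80021581
U = 2.0646

2.0646


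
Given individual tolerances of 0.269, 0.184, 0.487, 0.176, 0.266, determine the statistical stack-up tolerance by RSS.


RSS = sqrt(0.269^2 + 0.184^2 + 0.487^2 + 0.176^2 + 0.266^2)
= sqrt(0.445118)
= 0.6672

0.6672


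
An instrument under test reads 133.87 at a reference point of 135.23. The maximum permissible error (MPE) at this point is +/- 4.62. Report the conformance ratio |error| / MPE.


e = indication - reference = 133.87 - 135.23 = -1.3600
|e| = 1.3600
ratio = |e| / MPE = 1.3600 / 4.62
ratio = 0.2944

0.2944


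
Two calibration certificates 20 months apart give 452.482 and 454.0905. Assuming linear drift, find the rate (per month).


rate = (v2 - v1) / months
= (454.0905 - 452.482) / 20
= 1.6085 / 20
= 0.0804

0.0804


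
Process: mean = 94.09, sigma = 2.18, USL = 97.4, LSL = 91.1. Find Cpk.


Cpu = (USL - mean) / (3*sigma) = (97.4 - 94.09) / (3*2.18) = 0.5061
Cpl = (mean - LSL) / (3*sigma) = (94.09 - 91.1) / (3*2.18) = 0.4572
Cpk = min(Cpu, Cpl) = 0.4572

0.4572


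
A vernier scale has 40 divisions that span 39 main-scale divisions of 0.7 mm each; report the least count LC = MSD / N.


LC = MSD / n_div
= 0.7 / 40
= 0.0175

0.0175


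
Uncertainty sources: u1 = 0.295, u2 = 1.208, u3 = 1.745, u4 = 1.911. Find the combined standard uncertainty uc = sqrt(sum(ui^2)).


uc = sqrt(0.295^2 + 1.208^2 + 1.745^2 + 1.911^2)
uc = sqrt(8.243235)
uc = 2.8711

2.8711


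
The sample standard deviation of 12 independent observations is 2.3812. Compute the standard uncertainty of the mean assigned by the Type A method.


u_A = s / sqrt(n)
u_A = 2.3812 / sqrt(12)
u_A = 2.3812 / 3.4641016
u_A = 0.6874

0.6874


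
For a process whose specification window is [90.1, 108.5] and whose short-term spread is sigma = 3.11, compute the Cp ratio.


Cp = (USL - LSL) / (6 * sigma)
= (108.5 - 90.1) / (6 * 3.11)
= 18.4000 / 18.6600
= 0.9861

0.9861


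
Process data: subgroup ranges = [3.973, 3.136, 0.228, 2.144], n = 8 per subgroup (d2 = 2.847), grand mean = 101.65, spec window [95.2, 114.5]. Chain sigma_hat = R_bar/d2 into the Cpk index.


R_bar = (3.973 + 3.136 + 0.228 + 2.144) / 4 = 2.37025
sigma = R_bar / d2 = 2.37025 / 2.847 = 0.83254303
Cp = (USL - LSL)/(6*sigma) = (114.5 - 95.2)/(6*0.83254303) = 3.8637
Cpu = (114.5 - 101.65)/(3*0.83254303) = 5.1449
Cpl = (101.65 - 95.2)/(3*0.83254303) = 2.5824
Cpk = min(Cpu, Cpl) = 2.5824

2.5824


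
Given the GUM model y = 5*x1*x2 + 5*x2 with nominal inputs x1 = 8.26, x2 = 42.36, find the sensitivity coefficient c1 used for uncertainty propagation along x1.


y = 5*x1*x2 + 5*x2
dy/dx1 = 5*x2
Evaluate at x2 = 42.36: c1 = 5 * 42.36
c1 = 211.8000

211.8000


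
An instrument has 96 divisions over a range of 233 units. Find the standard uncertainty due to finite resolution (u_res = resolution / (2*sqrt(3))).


resolution = range / divisions
resolution = 233 / 96 = 2.4270833
u_res = resolution / (2*sqrt(3))
u_res = 2.4270833 / 3.4641016
u_res = 0.7006

0.7006


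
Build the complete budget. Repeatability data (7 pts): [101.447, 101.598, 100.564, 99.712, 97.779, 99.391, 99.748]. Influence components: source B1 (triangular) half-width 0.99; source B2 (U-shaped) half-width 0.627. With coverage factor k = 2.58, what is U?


mean = (101.447 + 101.598 + 100.564 + 99.712 + 97.779 + 99.391 + 99.748) / 7 = 100.0341429
s = sqrt(sum((x - mean)^2)/(n-1)) = 1.317037
u_A = s / sqrt(n) = 1.317037 / sqrt(7) = 0.4977932
u_B1 = 0.99 / sqrt(6) = 0.40416581
u_B2 = 0.627 / sqrt(2) = 0.44335595
uc = sqrt(0.4977932^2 + 0.40416581^2 + 0.44335595^2) = 0.77955922
U = k * uc = 2.58 * 0.77955922
U = 2.0113

2.0113


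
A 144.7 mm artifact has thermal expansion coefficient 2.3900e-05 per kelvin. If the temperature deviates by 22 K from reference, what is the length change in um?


dL = L * alpha * dT
= 144.7 * 2.3900e-05 * 22
= 0.0760833 mm
dL_um = 0.0760833 * 1000 = 76.0833 um

76.0833


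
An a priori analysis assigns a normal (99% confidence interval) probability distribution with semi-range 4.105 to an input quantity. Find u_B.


u_B = half_width / 2.576
u_B = 4.105 / 2.576
u_B = 1.5936

1.5936


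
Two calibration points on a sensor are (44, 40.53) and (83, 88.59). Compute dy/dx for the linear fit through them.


slope = (y2 - y1) / (x2 - x1)
= (88.59 - 40.53) / (83 - 44)
= 48.0600 / 39
= 1.2323

1.2323


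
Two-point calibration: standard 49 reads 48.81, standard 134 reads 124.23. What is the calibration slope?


slope = (y2 - y1) / (x2 - x1)
= (124.23 - 48.81) / (134 - 49)
= 75.4200 / 85
= 0.8873

0.8873


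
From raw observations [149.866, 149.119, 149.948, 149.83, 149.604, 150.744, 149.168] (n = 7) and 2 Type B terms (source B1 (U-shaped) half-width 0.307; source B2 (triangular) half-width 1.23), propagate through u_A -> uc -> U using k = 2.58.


mean = (149.866 + 149.119 + 149.948 + 149.83 + 149.604 + 150.744 + 149.168) / 7 = 149.7541429
s = sqrt(sum((x - mean)^2)/(n-1)) = 0.54850963
u_A = s / sqrt(n) = 0.54850963 / sqrt(7) = 0.20731715
u_B1 = 0.307 / sqrt(2) = 0.21708178
u_B2 = 1.23 / sqrt(6) = 0.5021454
uc = sqrt(0.20731715^2 + 0.21708178^2 + 0.5021454^2) = 0.58502556
U = k * uc = 2.58 * 0.58502556
U = 1.5094

1.5094


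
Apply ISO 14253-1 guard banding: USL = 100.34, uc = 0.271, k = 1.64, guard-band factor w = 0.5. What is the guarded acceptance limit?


U = k * uc = 1.64 * 0.271 = 0.44444
guard band g = w * U = 0.5 * 0.44444 = 0.22222
AL = USL - g = 100.34 - 0.22222
AL = 100.1178

100.1178


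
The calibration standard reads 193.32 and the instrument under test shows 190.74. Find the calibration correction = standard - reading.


Correction = standard - reading
= 193.32 - 190.74
= 2.5800

2.5800


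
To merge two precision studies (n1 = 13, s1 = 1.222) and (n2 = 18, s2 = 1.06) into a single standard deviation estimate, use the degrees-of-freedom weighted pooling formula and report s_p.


s_p = sqrt(((n1-1)*s1^2 + (n2-1)*s2^2) / (n1+n2-2))
numerator = (13-1)*1.222^2 + (18-1)*1.06^2 = 17.919408 + 19.1012 = 37.020608
denominator = 13 + 18 - 2 = 29
s_p^2 = 37.020608 / 29 = 1.2765727
s_p = sqrt(1.2765727) = 1.1299

1.1299


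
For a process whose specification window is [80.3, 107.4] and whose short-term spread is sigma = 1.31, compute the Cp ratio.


Cp = (USL - LSL) / (6 * sigma)
= (107.4 - 80.3) / (6 * 1.31)
= 27.1000 / 7.8600
= 3.4478

3.4478


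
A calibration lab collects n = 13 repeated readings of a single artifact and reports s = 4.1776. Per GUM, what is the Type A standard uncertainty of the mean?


u_A = s / sqrt(n)
u_A = 4.1776 / sqrt(13)
u_A = 4.1776 / 3.6055513
u_A = 1.1587

1.1587


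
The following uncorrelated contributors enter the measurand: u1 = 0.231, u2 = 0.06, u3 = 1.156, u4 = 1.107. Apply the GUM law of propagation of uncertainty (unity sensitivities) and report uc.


uc = sqrt(0.231^2 + 0.06^2 + 1.156^2 + 1.107^2)
uc = sqrt(2.618746)
uc = 1.6183

1.6183


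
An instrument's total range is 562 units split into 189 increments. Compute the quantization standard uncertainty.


resolution = range / divisions
resolution = 562 / 189 = 2.973545
u_res = resolution / (2*sqrt(3))
u_res = 2.973545 / 3.4641016
u_res = 0.8584

0.8584


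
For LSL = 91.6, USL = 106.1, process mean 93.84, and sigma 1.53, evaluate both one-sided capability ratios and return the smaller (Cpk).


Cpu = (USL - mean) / (3*sigma) = (106.1 - 93.84) / (3*1.53) = 2.6710
Cpl = (mean - LSL) / (3*sigma) = (93.84 - 91.6) / (3*1.53) = 0.4880
Cpk = min(Cpu, Cpl) = 0.4880

0.4880


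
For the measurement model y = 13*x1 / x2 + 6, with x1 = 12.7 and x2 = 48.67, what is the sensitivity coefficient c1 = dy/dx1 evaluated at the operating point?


y = 13*x1 / x2 + 6
dy/dx1 = 13/x2
Evaluate at x2 = 48.67: c1 = 13 / 48.67
c1 = 0.2671

0.2671


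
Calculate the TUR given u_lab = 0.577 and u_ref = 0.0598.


TUR = u_lab / u_ref
= 0.577 / 0.0598
= 9.6488

9.6488


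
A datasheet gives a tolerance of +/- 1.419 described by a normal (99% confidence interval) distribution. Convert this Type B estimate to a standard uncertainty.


u_B = half_width / 2.576
u_B = 1.419 / 2.576
u_B = 0.5509

0.5509


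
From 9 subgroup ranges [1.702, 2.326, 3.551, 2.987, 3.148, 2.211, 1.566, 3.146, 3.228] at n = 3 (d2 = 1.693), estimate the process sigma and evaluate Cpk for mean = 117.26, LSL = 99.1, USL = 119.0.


R_bar = (1.702 + 2.326 + 3.551 + 2.987 + 3.148 + 2.211 + 1.566 + 3.146 + 3.228) / 9 = 2.6516667
sigma = R_bar / d2 = 2.6516667 / 1.693 = 1.5662532
Cp = (USL - LSL)/(6*sigma) = (119.0 - 99.1)/(6*1.5662532) = 2.1176
Cpu = (119.0 - 117.26)/(3*1.5662532) = 0.3703
Cpl = (117.26 - 99.1)/(3*1.5662532) = 3.8648
Cpk = min(Cpu, Cpl) = 0.3703

0.3703


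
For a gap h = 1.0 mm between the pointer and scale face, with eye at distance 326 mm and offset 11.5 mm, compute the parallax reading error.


error = h * offset / d
= 1.0 * 11.5 / 326
= 0.0353

0.0353


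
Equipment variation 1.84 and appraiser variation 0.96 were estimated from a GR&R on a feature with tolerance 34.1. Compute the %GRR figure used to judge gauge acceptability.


GRR = sqrt(EV^2 + AV^2) = sqrt(1.84^2 + 0.96^2) = 2.0753795
%GRR = GRR / tol * 100 = 2.0753795 / 34.1 * 100
%GRR = 6.0862

6.0862


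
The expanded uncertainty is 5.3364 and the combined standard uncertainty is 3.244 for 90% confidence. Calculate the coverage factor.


k = U / uc
k = 5.3364 / 3.244
k = 1.645

1.645


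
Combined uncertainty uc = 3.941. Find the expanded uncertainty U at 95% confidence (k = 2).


U = k * uc
U = 2 * 3.941
U = 7.8820

7.8820


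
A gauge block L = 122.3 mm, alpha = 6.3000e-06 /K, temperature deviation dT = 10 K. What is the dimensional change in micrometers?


dL = L * alpha * dT
= 122.3 * 6.3000e-06 * 10
= 0.0077049 mm
dL_um = 0.0077049 * 1000 = 7.7049 um

7.7049


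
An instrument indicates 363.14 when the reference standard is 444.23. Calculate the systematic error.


Systematic error = measured - true
= 363.14 - 444.23
= -81.0900

-81.0900


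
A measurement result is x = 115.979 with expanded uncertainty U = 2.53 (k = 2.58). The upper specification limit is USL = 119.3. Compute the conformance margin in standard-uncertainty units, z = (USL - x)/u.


u = U / k = 2.53 / 2.58 = 0.98062016
margin = |USL - x| = |119.3 - 115.979| = 3.321
z = margin / u = 3.321 / 0.98062016
z = 3.3866

3.3866


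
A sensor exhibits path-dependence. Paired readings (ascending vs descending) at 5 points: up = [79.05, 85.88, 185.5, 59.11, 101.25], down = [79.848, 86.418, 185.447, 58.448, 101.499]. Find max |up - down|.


|79.05 - 79.848| = 0.7980
|85.88 - 86.418| = 0.5380
|185.5 - 185.447| = 0.0530
|59.11 - 58.448| = 0.6620
|101.25 - 101.499| = 0.2490
hysteresis = max(diffs) = 0.7980

0.7980


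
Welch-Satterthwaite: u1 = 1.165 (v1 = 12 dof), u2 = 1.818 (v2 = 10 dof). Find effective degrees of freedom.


uc = sqrt(u1^2 + u2^2) = sqrt(1.165^2 + 1.818^2) = 2.1592473
v_eff = uc^4 / (u1^4/v1 + u2^4/v2)
= 2.1592473^4 / (1.165^4/12 + 1.818^4/10)
= 21.737497 / 1.2458894
v_eff = 17.4474

17.4474


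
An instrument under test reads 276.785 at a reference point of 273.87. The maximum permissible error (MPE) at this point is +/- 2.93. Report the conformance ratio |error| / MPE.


e = indication - reference = 276.785 - 273.87 = 2.9150
|e| = 2.9150
ratio = |e| / MPE = 2.9150 / 2.93
ratio = 0.9949

0.9949


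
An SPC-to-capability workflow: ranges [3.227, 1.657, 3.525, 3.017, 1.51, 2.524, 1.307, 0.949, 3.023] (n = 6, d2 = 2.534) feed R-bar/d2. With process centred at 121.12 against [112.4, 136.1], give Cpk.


R_bar = (3.227 + 1.657 + 3.525 + 3.017 + 1.51 + 2.524 + 1.307 + 0.949 + 3.023) / 9 = 2.3043333
sigma = R_bar / d2 = 2.3043333 / 2.534 = 0.90936594
Cp = (USL - LSL)/(6*sigma) = (136.1 - 112.4)/(6*0.90936594) = 4.3437
Cpu = (136.1 - 121.12)/(3*0.90936594) = 5.4910
Cpl = (121.12 - 112.4)/(3*0.90936594) = 3.1964
Cpk = min(Cpu, Cpl) = 3.1964

3.1964


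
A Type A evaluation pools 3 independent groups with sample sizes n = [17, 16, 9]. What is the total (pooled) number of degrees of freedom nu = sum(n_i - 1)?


nu = sum_i (n_i - 1)
nu = ((17 - 1) + (16 - 1) + (9 - 1))
nu = 16 + 15 + 8
nu = 39

39


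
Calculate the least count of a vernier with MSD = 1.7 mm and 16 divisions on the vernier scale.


LC = MSD / n_div
= 1.7 / 16
= 0.1062

0.1062


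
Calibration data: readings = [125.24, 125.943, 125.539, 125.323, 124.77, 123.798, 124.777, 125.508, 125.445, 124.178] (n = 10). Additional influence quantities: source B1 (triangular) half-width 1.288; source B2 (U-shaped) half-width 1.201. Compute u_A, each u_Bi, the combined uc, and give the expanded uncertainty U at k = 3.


mean = (125.24 + 125.943 + 125.539 + 125.323 + 124.77 + 123.798 + 124.777 + 125.508 + 125.445 + 124.178) / 10 = 125.0521
s = sqrt(sum((x - mean)^2)/(n-1)) = 0.66614654
u_A = s / sqrt(n) = 0.66614654 / sqrt(10) = 0.21065403
u_B1 = 1.288 / sqrt(6) = 0.5258238
u_B2 = 1.201 / sqrt(2) = 0.84923524
uc = sqrt(0.21065403^2 + 0.5258238^2 + 0.84923524^2) = 1.0208165
U = k * uc = 3 * 1.0208165
U = 3.0624

3.0624


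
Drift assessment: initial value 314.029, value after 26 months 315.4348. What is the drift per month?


rate = (v2 - v1) / months
= (315.4348 - 314.029) / 26
= 1.4058 / 26
= 0.0541

0.0541


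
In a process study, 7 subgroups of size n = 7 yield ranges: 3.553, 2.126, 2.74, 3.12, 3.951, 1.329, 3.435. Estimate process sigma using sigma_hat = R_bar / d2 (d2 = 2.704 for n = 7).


R_bar = (3.553 + 2.126 + 2.74 + 3.12 + 3.951 + 1.329 + 3.435) / 7
R_bar = 20.254 / 7 = 2.8934286
sigma_hat = R_bar / d2 = 2.8934286 / 2.704 = 1.0701

1.0701


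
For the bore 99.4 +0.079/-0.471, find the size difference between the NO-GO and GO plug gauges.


GO = nominal - lower_tol (smallest hole = maximum material condition)
GO = 99.4 - 0.471 = 98.929
NO-GO = nominal + upper_tol (largest hole = least material condition)
NO-GO = 99.4 + 0.079 = 99.479
spread = NO-GO - GO = 99.479 - 98.929 = 0.5500

0.5500


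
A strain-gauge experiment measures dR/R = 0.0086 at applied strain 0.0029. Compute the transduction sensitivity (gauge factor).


GF = (dR/R) / epsilon
= 0.0086 / 0.0029
= 2.9655

2.9655


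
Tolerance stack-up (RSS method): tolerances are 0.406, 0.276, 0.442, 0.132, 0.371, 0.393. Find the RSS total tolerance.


RSS = sqrt(0.406^2 + 0.276^2 + 0.442^2 + 0.132^2 + 0.371^2 + 0.393^2)
= sqrt(0.74589)
= 0.8636

0.8636


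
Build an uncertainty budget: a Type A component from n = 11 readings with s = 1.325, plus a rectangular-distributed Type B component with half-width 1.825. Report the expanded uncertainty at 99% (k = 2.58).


u_A = s / sqrt(n) = 1.325 / sqrt(11) = 0.39950253
u_B = half_width / sqrt(3) = 1.825 / sqrt(3) = 1.0536642
uc = sqrt(u_A^2 + u_B^2) = sqrt(0.39950253^2 + 1.0536642^2) = 1.1268587
U = k * uc = 2.58 * 1.1268587
U = 2.9073

2.9073


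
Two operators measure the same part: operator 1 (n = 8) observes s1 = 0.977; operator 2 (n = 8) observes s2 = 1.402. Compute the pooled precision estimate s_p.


s_p = sqrt(((n1-1)*s1^2 + (n2-1)*s2^2) / (n1+n2-2))
numerator = (8-1)*0.977^2 + (8-1)*1.402^2 = 6.681703 + 13.759228 = 20.440931
denominator = 8 + 8 - 2 = 14
s_p^2 = 20.440931 / 14 = 1.4600665
s_p = sqrt(1.4600665) = 1.2083

1.2083


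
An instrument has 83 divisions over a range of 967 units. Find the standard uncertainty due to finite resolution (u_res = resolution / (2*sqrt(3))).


resolution = range / divisions
resolution = 967 / 83 = 11.650602
u_res = resolution / (2*sqrt(3))
u_res = 11.650602 / 3.4641016
u_res = 3.3632

3.3632


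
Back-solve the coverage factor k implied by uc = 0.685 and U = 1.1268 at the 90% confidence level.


k = U / uc
k = 1.1268 / 0.685
k = 1.645

1.645


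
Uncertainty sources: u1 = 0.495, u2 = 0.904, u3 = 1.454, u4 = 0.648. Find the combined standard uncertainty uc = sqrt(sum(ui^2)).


uc = sqrt(0.495^2 + 0.904^2 + 1.454^2 + 0.648^2)
uc = sqrt(3.596261)
uc = 1.8964

1.8964


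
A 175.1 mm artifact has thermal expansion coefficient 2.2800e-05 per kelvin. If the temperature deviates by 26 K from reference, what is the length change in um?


dL = L * alpha * dT
= 175.1 * 2.2800e-05 * 26
= 0.1037993 mm
dL_um = 0.1037993 * 1000 = 103.7993 um

103.7993


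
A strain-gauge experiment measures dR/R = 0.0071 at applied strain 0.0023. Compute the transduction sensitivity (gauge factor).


GF = (dR/R) / epsilon
= 0.0071 / 0.0023
= 3.0870

3.0870


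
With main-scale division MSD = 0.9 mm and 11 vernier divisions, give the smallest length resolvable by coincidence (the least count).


LC = MSD / n_div
= 0.9 / 11
= 0.0818

0.0818


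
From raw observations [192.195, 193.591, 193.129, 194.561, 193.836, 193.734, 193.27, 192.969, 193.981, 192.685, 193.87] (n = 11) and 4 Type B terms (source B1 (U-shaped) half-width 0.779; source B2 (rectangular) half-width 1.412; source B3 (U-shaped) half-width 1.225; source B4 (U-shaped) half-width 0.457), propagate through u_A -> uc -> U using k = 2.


mean = (192.195 + 193.591 + 193.129 + 194.561 + 193.836 + 193.734 + 193.27 + 192.969 + 193.981 + 192.685 + 193.87) / 11 = 193.4382727
s = sqrt(sum((x - mean)^2)/(n-1)) = 0.66841261
u_A = s / sqrt(n) = 0.66841261 / sqrt(11) = 0.20153398
u_B1 = 0.779 / sqrt(2) = 0.55083618
u_B2 = 1.412 / sqrt(3) = 0.81521858
u_B3 = 1.225 / sqrt(2) = 0.86620581
u_B4 = 0.457 / sqrt(2) = 0.3231478
uc = sqrt(0.20153398^2 + 0.55083618^2 + 0.81521858^2 + 0.86620581^2 + 0.3231478^2) = 1.3650475
U = k * uc = 2 * 1.3650475
U = 2.7301

2.7301


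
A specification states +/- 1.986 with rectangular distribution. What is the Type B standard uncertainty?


u_B = half_width / sqrt(3)
u_B = 1.986 / 1.7320508
u_B = 1.1466

1.1466


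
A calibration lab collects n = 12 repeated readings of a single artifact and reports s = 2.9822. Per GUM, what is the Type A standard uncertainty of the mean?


u_A = s / sqrt(n)
u_A = 2.9822 / sqrt(12)
u_A = 2.9822 / 3.4641016
u_A = 0.8609

0.8609


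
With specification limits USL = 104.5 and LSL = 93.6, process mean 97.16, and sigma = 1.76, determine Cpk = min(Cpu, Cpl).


Cpu = (USL - mean) / (3*sigma) = (104.5 - 97.16) / (3*1.76) = 1.3902
Cpl = (mean - LSL) / (3*sigma) = (97.16 - 93.6) / (3*1.76) = 0.6742
Cpk = min(Cpu, Cpl) = 0.6742

0.6742


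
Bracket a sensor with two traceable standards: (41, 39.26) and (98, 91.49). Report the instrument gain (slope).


slope = (y2 - y1) / (x2 - x1)
= (91.49 - 39.26) / (98 - 41)
= 52.2300 / 57
= 0.9163

0.9163


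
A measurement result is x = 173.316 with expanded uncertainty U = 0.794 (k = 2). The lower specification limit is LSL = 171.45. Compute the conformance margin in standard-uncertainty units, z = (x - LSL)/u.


u = U / k = 0.794 / 2 = 0.397
margin = |LSL - x| = |171.45 - 173.316| = 1.866
z = margin / u = 1.866 / 0.397
z = 4.7003

4.7003


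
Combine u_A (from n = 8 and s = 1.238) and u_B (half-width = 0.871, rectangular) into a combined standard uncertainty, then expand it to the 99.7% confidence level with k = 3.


u_A = s / sqrt(n) = 1.238 / sqrt(8) = 0.4376991
u_B = half_width / sqrt(3) = 0.871 / sqrt(3) = 0.50287208
uc = sqrt(u_A^2 + u_B^2) = sqrt(0.4376991^2 + 0.50287208^2) = 0.66667896
U = k * uc = 3 * 0.66667896
U = 2.0000

2.0000


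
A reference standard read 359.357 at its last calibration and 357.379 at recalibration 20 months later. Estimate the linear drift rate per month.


rate = (v2 - v1) / months
= (357.379 - 359.357) / 20
= -1.9780 / 20
= -0.0989

-0.0989


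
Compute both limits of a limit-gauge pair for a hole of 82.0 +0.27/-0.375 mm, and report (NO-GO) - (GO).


GO = nominal - lower_tol (smallest hole = maximum material condition)
GO = 82.0 - 0.375 = 81.625
NO-GO = nominal + upper_tol (largest hole = least material condition)
NO-GO = 82.0 + 0.27 = 82.27
spread = NO-GO - GO = 82.27 - 81.625 = 0.6450

0.6450


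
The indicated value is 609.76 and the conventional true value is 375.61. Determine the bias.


Systematic error = measured - true
= 609.76 - 375.61
= 234.1500

234.1500


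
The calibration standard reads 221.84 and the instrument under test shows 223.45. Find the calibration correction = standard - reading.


Correction = standard - reading
= 221.84 - 223.45
= -1.6100

-1.6100


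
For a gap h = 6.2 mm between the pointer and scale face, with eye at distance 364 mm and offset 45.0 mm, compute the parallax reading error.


error = h * offset / d
= 6.2 * 45.0 / 364
= 0.7665

0.7665


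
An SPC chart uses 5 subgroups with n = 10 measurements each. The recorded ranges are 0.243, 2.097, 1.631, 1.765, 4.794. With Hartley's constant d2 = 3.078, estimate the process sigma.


R_bar = (0.243 + 2.097 + 1.631 + 1.765 + 4.794) / 5
R_bar = 10.53 / 5 = 2.106
sigma_hat = R_bar / d2 = 2.106 / 3.078 = 0.6842

0.6842


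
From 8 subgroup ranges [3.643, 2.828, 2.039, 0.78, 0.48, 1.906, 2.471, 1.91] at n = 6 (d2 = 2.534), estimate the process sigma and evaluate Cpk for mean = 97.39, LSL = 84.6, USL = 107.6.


R_bar = (3.643 + 2.828 + 2.039 + 0.78 + 0.48 + 1.906 + 2.471 + 1.91) / 8 = 2.007125
sigma = R_bar / d2 = 2.007125 / 2.534 = 0.79207774
Cp = (USL - LSL)/(6*sigma) = (107.6 - 84.6)/(6*0.79207774) = 4.8396
Cpu = (107.6 - 97.39)/(3*0.79207774) = 4.2967
Cpl = (97.39 - 84.6)/(3*0.79207774) = 5.3825
Cpk = min(Cpu, Cpl) = 4.2967

4.2967


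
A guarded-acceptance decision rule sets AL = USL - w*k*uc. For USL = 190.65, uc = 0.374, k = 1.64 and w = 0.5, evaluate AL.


U = k * uc = 1.64 * 0.374 = 0.61336
guard band g = w * U = 0.5 * 0.61336 = 0.30668
AL = USL - g = 190.65 - 0.30668
AL = 190.3433

190.3433


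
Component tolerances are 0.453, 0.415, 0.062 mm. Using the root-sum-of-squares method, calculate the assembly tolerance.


RSS = sqrt(0.453^2 + 0.415^2 + 0.062^2)
= sqrt(0.381278)
= 0.6175

0.6175


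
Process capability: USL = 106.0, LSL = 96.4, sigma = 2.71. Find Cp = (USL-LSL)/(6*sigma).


Cp = (USL - LSL) / (6 * sigma)
= (106.0 - 96.4) / (6 * 2.71)
= 9.6000 / 16.2600
= 0.5904

0.5904


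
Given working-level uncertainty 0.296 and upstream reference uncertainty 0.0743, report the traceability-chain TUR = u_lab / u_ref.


TUR = u_lab / u_ref
= 0.296 / 0.0743
= 3.9838

3.9838


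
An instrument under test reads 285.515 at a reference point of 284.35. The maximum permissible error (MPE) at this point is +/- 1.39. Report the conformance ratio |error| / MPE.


e = indication - reference = 285.515 - 284.35 = 1.1650
|e| = 1.1650
ratio = |e| / MPE = 1.1650 / 1.39
ratio = 0.8381

0.8381


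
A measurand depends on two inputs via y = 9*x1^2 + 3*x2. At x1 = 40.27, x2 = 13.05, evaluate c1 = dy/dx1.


y = 9*x1^2 + 3*x2
dy/dx1 = 2*9*x1
Evaluate at x1 = 40.27: c1 = 18 * 40.27
c1 = 724.8600

724.8600


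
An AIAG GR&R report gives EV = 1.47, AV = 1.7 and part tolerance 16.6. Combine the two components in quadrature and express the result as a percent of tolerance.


GRR = sqrt(EV^2 + AV^2) = sqrt(1.47^2 + 1.7^2) = 2.2474207
%GRR = GRR / tol * 100 = 2.2474207 / 16.6 * 100
%GRR = 13.5387

13.5387


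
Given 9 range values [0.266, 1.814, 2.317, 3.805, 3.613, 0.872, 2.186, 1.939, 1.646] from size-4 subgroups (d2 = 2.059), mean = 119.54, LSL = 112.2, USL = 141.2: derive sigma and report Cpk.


R_bar = (0.266 + 1.814 + 2.317 + 3.805 + 3.613 + 0.872 + 2.186 + 1.939 + 1.646) / 9 = 2.0508889
sigma = R_bar / d2 = 2.0508889 / 2.059 = 0.99606066
Cp = (USL - LSL)/(6*sigma) = (141.2 - 112.2)/(6*0.99606066) = 4.8524
Cpu = (141.2 - 119.54)/(3*0.99606066) = 7.2486
Cpl = (119.54 - 112.2)/(3*0.99606066) = 2.4563
Cpk = min(Cpu, Cpl) = 2.4563

2.4563


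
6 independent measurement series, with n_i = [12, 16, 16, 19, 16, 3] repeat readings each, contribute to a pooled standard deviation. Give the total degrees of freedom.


nu = sum_i (n_i - 1)
nu = ((12 - 1) + (16 - 1) + (16 - 1) + (19 - 1) + (16 - 1) + (3 - 1))
nu = 11 + 15 + 15 + 18 + 15 + 2
nu = 76

76


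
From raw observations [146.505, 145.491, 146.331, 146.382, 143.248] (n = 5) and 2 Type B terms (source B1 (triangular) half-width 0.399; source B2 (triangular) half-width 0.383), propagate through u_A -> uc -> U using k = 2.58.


mean = (146.505 + 145.491 + 146.331 + 146.382 + 143.248) / 5 = 145.5914
s = sqrt(sum((x - mean)^2)/(n-1)) = 1.3700662
u_A = s / sqrt(n) = 1.3700662 / sqrt(5) = 0.61271223
u_B1 = 0.399 / sqrt(6) = 0.16289107
u_B2 = 0.383 / sqrt(6) = 0.1563591
uc = sqrt(0.61271223^2 + 0.16289107^2 + 0.1563591^2) = 0.65299154
U = k * uc = 2.58 * 0.65299154
U = 1.6847

1.6847


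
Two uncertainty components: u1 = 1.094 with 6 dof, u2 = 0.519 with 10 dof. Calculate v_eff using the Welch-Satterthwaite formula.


uc = sqrt(u1^2 + u2^2) = sqrt(1.094^2 + 0.519^2) = 1.2108662
v_eff = uc^4 / (u1^4/v1 + u2^4/v2)
= 1.2108662^4 / (1.094^4/6 + 0.519^4/10)
= 2.1497335 / 0.2459916
v_eff = 8.7391

8.7391


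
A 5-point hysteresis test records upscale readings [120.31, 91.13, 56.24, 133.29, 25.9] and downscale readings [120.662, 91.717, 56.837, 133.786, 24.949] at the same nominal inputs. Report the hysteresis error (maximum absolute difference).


|120.31 - 120.662| = 0.3520
|91.13 - 91.717| = 0.5870
|56.24 - 56.837| = 0.5970
|133.29 - 133.786| = 0.4960
|25.9 - 24.949| = 0.9510
hysteresis = max(diffs) = 0.9510

0.9510


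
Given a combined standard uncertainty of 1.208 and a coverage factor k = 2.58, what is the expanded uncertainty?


U = k * uc
U = 2.58 * 1.208
U = 3.1166

3.1166
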